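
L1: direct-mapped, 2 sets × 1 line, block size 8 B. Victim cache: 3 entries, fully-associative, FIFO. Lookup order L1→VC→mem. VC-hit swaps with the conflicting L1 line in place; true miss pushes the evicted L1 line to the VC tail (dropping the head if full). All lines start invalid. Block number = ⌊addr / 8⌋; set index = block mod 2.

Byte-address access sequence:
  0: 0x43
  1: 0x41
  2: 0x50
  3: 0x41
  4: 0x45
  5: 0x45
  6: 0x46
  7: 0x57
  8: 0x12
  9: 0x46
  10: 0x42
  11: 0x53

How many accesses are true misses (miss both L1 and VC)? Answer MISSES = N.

0: 0x43 (blk 8, set 0) → MISS  vc=[]
1: 0x41 (blk 8, set 0) → L1-HIT  vc=[]
2: 0x50 (blk 10, set 0) → MISS  vc=[8]
3: 0x41 (blk 8, set 0) → VC-HIT  vc=[10]
4: 0x45 (blk 8, set 0) → L1-HIT  vc=[10]
5: 0x45 (blk 8, set 0) → L1-HIT  vc=[10]
6: 0x46 (blk 8, set 0) → L1-HIT  vc=[10]
7: 0x57 (blk 10, set 0) → VC-HIT  vc=[8]
8: 0x12 (blk 2, set 0) → MISS  vc=[8, 10]
9: 0x46 (blk 8, set 0) → VC-HIT  vc=[2, 10]
10: 0x42 (blk 8, set 0) → L1-HIT  vc=[2, 10]
11: 0x53 (blk 10, set 0) → VC-HIT  vc=[2, 8]

MISSES = 3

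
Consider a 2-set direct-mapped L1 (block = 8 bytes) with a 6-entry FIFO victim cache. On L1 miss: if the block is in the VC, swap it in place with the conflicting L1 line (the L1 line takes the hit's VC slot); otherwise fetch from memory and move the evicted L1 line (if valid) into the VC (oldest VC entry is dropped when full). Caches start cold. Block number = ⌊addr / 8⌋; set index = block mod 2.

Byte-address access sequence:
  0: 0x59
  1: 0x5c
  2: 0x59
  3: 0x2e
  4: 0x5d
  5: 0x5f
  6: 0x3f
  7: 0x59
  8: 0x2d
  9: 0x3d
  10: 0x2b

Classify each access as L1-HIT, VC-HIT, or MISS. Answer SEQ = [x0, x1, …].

SEQ = [MISS, L1-HIT, L1-HIT, MISS, VC-HIT, L1-HIT, MISS, VC-HIT, VC-HIT, VC-HIT, VC-HIT]

  [0] addr=0x59 blk=11 s=1: MISS | VC []
  [1] addr=0x5c blk=11 s=1: L1-HIT | VC []
  [2] addr=0x59 blk=11 s=1: L1-HIT | VC []
  [3] addr=0x2e blk=5 s=1: MISS | VC [11]
  [4] addr=0x5d blk=11 s=1: VC-HIT | VC [5]
  [5] addr=0x5f blk=11 s=1: L1-HIT | VC [5]
  [6] addr=0x3f blk=7 s=1: MISS | VC [5, 11]
  [7] addr=0x59 blk=11 s=1: VC-HIT | VC [5, 7]
  [8] addr=0x2d blk=5 s=1: VC-HIT | VC [11, 7]
  [9] addr=0x3d blk=7 s=1: VC-HIT | VC [11, 5]
  [10] addr=0x2b blk=5 s=1: VC-HIT | VC [11, 7]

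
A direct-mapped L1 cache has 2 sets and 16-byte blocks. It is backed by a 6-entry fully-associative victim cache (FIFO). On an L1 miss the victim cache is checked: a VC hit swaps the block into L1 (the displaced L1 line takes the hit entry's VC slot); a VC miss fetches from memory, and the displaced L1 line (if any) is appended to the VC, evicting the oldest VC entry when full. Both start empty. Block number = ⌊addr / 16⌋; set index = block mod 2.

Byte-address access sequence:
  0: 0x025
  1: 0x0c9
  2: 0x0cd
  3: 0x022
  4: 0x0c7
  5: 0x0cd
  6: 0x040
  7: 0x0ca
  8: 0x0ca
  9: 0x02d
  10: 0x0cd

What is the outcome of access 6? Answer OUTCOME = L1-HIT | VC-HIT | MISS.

0: 0x25 (blk 2, set 0) → MISS  vc=[]
1: 0xc9 (blk 12, set 0) → MISS  vc=[2]
2: 0xcd (blk 12, set 0) → L1-HIT  vc=[2]
3: 0x22 (blk 2, set 0) → VC-HIT  vc=[12]
4: 0xc7 (blk 12, set 0) → VC-HIT  vc=[2]
5: 0xcd (blk 12, set 0) → L1-HIT  vc=[2]
6: 0x40 (blk 4, set 0) → MISS  vc=[2, 12]
7: 0xca (blk 12, set 0) → VC-HIT  vc=[2, 4]
8: 0xca (blk 12, set 0) → L1-HIT  vc=[2, 4]
9: 0x2d (blk 2, set 0) → VC-HIT  vc=[12, 4]
10: 0xcd (blk 12, set 0) → VC-HIT  vc=[2, 4]

OUTCOME = MISS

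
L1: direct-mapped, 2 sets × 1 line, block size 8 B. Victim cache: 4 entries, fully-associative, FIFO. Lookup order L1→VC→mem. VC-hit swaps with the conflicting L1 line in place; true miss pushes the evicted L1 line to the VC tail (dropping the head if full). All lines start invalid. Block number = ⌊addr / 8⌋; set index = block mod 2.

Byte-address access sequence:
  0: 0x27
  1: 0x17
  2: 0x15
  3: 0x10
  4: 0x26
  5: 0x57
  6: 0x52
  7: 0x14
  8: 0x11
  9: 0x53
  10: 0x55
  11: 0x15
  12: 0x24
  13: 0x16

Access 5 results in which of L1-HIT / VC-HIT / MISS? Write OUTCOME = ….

OUTCOME = MISS

  [0] addr=0x27 blk=4 s=0: MISS | VC []
  [1] addr=0x17 blk=2 s=0: MISS | VC [4]
  [2] addr=0x15 blk=2 s=0: L1-HIT | VC [4]
  [3] addr=0x10 blk=2 s=0: L1-HIT | VC [4]
  [4] addr=0x26 blk=4 s=0: VC-HIT | VC [2]
  [5] addr=0x57 blk=10 s=0: MISS | VC [2, 4]
  [6] addr=0x52 blk=10 s=0: L1-HIT | VC [2, 4]
  [7] addr=0x14 blk=2 s=0: VC-HIT | VC [10, 4]
  [8] addr=0x11 blk=2 s=0: L1-HIT | VC [10, 4]
  [9] addr=0x53 blk=10 s=0: VC-HIT | VC [2, 4]
  [10] addr=0x55 blk=10 s=0: L1-HIT | VC [2, 4]
  [11] addr=0x15 blk=2 s=0: VC-HIT | VC [10, 4]
  [12] addr=0x24 blk=4 s=0: VC-HIT | VC [10, 2]
  [13] addr=0x16 blk=2 s=0: VC-HIT | VC [10, 4]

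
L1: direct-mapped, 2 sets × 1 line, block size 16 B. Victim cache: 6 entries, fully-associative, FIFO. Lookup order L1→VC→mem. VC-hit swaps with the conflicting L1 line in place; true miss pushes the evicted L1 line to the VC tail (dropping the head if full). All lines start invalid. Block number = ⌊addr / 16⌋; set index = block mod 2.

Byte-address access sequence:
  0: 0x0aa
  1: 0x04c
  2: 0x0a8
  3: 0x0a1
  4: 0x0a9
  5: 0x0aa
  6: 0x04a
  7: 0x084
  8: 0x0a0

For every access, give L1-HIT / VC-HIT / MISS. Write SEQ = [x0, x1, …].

SEQ = [MISS, MISS, VC-HIT, L1-HIT, L1-HIT, L1-HIT, VC-HIT, MISS, VC-HIT]

  [0] addr=0xaa blk=10 s=0: MISS | VC []
  [1] addr=0x4c blk=4 s=0: MISS | VC [10]
  [2] addr=0xa8 blk=10 s=0: VC-HIT | VC [4]
  [3] addr=0xa1 blk=10 s=0: L1-HIT | VC [4]
  [4] addr=0xa9 blk=10 s=0: L1-HIT | VC [4]
  [5] addr=0xaa blk=10 s=0: L1-HIT | VC [4]
  [6] addr=0x4a blk=4 s=0: VC-HIT | VC [10]
  [7] addr=0x84 blk=8 s=0: MISS | VC [10, 4]
  [8] addr=0xa0 blk=10 s=0: VC-HIT | VC [8, 4]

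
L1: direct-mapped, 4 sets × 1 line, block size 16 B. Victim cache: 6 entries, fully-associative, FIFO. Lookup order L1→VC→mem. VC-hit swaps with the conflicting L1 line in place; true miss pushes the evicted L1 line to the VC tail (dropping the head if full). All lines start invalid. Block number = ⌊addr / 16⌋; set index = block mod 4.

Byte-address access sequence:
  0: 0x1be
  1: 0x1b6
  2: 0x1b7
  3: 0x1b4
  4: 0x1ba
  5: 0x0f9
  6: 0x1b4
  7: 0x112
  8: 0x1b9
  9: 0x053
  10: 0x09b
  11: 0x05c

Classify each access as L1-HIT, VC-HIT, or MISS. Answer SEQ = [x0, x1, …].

  [0] addr=0x1be blk=27 s=3: MISS | VC []
  [1] addr=0x1b6 blk=27 s=3: L1-HIT | VC []
  [2] addr=0x1b7 blk=27 s=3: L1-HIT | VC []
  [3] addr=0x1b4 blk=27 s=3: L1-HIT | VC []
  [4] addr=0x1ba blk=27 s=3: L1-HIT | VC []
  [5] addr=0xf9 blk=15 s=3: MISS | VC [27]
  [6] addr=0x1b4 blk=27 s=3: VC-HIT | VC [15]
  [7] addr=0x112 blk=17 s=1: MISS | VC [15]
  [8] addr=0x1b9 blk=27 s=3: L1-HIT | VC [15]
  [9] addr=0x53 blk=5 s=1: MISS | VC [15, 17]
  [10] addr=0x9b blk=9 s=1: MISS | VC [15, 17, 5]
  [11] addr=0x5c blk=5 s=1: VC-HIT | VC [15, 17, 9]

SEQ = [MISS, L1-HIT, L1-HIT, L1-HIT, L1-HIT, MISS, VC-HIT, MISS, L1-HIT, MISS, MISS, VC-HIT]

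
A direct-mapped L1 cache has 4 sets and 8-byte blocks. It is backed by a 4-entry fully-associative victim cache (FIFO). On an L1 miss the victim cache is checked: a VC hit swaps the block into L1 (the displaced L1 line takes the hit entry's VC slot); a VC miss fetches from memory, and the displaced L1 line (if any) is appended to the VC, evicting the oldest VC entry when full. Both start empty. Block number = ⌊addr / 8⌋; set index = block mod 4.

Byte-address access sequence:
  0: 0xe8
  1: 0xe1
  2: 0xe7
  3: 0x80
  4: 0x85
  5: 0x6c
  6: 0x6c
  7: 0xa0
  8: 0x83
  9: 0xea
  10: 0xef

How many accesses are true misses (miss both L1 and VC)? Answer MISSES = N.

MISSES = 5

#0 0xe8→b29/s1 MISS; vc=[]
#1 0xe1→b28/s0 MISS; vc=[]
#2 0xe7→b28/s0 L1-HIT; vc=[]
#3 0x80→b16/s0 MISS; vc=[28]
#4 0x85→b16/s0 L1-HIT; vc=[28]
#5 0x6c→b13/s1 MISS; vc=[28,29]
#6 0x6c→b13/s1 L1-HIT; vc=[28,29]
#7 0xa0→b20/s0 MISS; vc=[28,29,16]
#8 0x83→b16/s0 VC-HIT; vc=[28,29,20]
#9 0xea→b29/s1 VC-HIT; vc=[28,13,20]
#10 0xef→b29/s1 L1-HIT; vc=[28,13,20]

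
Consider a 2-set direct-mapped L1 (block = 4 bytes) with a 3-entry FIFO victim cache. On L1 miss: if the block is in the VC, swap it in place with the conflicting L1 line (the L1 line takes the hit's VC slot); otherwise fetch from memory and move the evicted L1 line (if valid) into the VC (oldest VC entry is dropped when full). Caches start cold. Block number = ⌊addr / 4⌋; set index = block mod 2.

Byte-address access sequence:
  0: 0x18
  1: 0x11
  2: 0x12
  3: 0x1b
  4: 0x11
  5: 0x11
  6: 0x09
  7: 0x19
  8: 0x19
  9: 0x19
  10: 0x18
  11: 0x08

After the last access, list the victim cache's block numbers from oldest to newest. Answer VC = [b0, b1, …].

0: 0x18 (blk 6, set 0) → MISS  vc=[]
1: 0x11 (blk 4, set 0) → MISS  vc=[6]
2: 0x12 (blk 4, set 0) → L1-HIT  vc=[6]
3: 0x1b (blk 6, set 0) → VC-HIT  vc=[4]
4: 0x11 (blk 4, set 0) → VC-HIT  vc=[6]
5: 0x11 (blk 4, set 0) → L1-HIT  vc=[6]
6: 0x9 (blk 2, set 0) → MISS  vc=[6, 4]
7: 0x19 (blk 6, set 0) → VC-HIT  vc=[2, 4]
8: 0x19 (blk 6, set 0) → L1-HIT  vc=[2, 4]
9: 0x19 (blk 6, set 0) → L1-HIT  vc=[2, 4]
10: 0x18 (blk 6, set 0) → L1-HIT  vc=[2, 4]
11: 0x8 (blk 2, set 0) → VC-HIT  vc=[6, 4]

VC = [6, 4]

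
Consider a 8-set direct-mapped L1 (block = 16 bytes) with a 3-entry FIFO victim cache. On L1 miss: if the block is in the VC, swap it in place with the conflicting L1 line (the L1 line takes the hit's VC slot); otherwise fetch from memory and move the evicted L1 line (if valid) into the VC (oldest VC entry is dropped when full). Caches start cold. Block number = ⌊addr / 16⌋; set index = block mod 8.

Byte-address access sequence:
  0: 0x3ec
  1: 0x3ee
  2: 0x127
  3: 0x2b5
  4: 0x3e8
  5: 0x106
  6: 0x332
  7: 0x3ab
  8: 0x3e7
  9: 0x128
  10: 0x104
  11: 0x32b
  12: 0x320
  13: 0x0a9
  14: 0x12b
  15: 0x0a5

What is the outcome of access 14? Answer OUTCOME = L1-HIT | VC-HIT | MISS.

  [0] addr=0x3ec blk=62 s=6: MISS | VC []
  [1] addr=0x3ee blk=62 s=6: L1-HIT | VC []
  [2] addr=0x127 blk=18 s=2: MISS | VC []
  [3] addr=0x2b5 blk=43 s=3: MISS | VC []
  [4] addr=0x3e8 blk=62 s=6: L1-HIT | VC []
  [5] addr=0x106 blk=16 s=0: MISS | VC []
  [6] addr=0x332 blk=51 s=3: MISS | VC [43]
  [7] addr=0x3ab blk=58 s=2: MISS | VC [43, 18]
  [8] addr=0x3e7 blk=62 s=6: L1-HIT | VC [43, 18]
  [9] addr=0x128 blk=18 s=2: VC-HIT | VC [43, 58]
  [10] addr=0x104 blk=16 s=0: L1-HIT | VC [43, 58]
  [11] addr=0x32b blk=50 s=2: MISS | VC [43, 58, 18]
  [12] addr=0x320 blk=50 s=2: L1-HIT | VC [43, 58, 18]
  [13] addr=0xa9 blk=10 s=2: MISS | VC [58, 18, 50]
  [14] addr=0x12b blk=18 s=2: VC-HIT | VC [58, 10, 50]
  [15] addr=0xa5 blk=10 s=2: VC-HIT | VC [58, 18, 50]

OUTCOME = VC-HIT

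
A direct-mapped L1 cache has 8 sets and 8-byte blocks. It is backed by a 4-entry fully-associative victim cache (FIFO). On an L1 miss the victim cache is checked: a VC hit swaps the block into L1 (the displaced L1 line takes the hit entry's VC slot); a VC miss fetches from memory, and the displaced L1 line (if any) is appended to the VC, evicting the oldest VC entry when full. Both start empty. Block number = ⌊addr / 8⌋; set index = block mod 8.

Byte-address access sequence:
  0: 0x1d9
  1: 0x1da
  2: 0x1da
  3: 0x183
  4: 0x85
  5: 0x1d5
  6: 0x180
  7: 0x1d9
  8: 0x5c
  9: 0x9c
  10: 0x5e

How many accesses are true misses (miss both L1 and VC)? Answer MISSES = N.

#0 0x1d9→b59/s3 MISS; vc=[]
#1 0x1da→b59/s3 L1-HIT; vc=[]
#2 0x1da→b59/s3 L1-HIT; vc=[]
#3 0x183→b48/s0 MISS; vc=[]
#4 0x85→b16/s0 MISS; vc=[48]
#5 0x1d5→b58/s2 MISS; vc=[48]
#6 0x180→b48/s0 VC-HIT; vc=[16]
#7 0x1d9→b59/s3 L1-HIT; vc=[16]
#8 0x5c→b11/s3 MISS; vc=[16,59]
#9 0x9c→b19/s3 MISS; vc=[16,59,11]
#10 0x5e→b11/s3 VC-HIT; vc=[16,59,19]

MISSES = 6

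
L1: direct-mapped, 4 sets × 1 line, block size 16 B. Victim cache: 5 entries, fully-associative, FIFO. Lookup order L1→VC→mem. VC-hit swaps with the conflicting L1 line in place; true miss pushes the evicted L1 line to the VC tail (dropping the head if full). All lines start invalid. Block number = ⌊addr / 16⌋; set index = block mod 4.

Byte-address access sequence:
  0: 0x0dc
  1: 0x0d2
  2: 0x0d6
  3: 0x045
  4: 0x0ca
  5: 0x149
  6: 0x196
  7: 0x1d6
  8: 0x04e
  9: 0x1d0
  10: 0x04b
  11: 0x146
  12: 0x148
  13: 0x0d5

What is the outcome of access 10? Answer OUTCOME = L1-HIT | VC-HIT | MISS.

OUTCOME = L1-HIT

#0 0xdc→b13/s1 MISS; vc=[]
#1 0xd2→b13/s1 L1-HIT; vc=[]
#2 0xd6→b13/s1 L1-HIT; vc=[]
#3 0x45→b4/s0 MISS; vc=[]
#4 0xca→b12/s0 MISS; vc=[4]
#5 0x149→b20/s0 MISS; vc=[4,12]
#6 0x196→b25/s1 MISS; vc=[4,12,13]
#7 0x1d6→b29/s1 MISS; vc=[4,12,13,25]
#8 0x4e→b4/s0 VC-HIT; vc=[20,12,13,25]
#9 0x1d0→b29/s1 L1-HIT; vc=[20,12,13,25]
#10 0x4b→b4/s0 L1-HIT; vc=[20,12,13,25]
#11 0x146→b20/s0 VC-HIT; vc=[4,12,13,25]
#12 0x148→b20/s0 L1-HIT; vc=[4,12,13,25]
#13 0xd5→b13/s1 VC-HIT; vc=[4,12,29,25]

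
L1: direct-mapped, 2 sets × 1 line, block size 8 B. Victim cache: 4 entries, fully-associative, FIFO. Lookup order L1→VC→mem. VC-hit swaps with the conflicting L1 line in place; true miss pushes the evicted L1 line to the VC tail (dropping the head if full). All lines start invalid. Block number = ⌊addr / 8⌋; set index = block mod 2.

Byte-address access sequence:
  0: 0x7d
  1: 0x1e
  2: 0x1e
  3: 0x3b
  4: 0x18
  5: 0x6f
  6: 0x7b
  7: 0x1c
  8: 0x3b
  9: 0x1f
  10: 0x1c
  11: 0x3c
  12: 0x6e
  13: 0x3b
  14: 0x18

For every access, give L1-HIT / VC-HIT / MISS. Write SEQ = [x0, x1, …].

SEQ = [MISS, MISS, L1-HIT, MISS, VC-HIT, MISS, VC-HIT, VC-HIT, VC-HIT, VC-HIT, L1-HIT, VC-HIT, VC-HIT, VC-HIT, VC-HIT]

0: 0x7d (blk 15, set 1) → MISS  vc=[]
1: 0x1e (blk 3, set 1) → MISS  vc=[15]
2: 0x1e (blk 3, set 1) → L1-HIT  vc=[15]
3: 0x3b (blk 7, set 1) → MISS  vc=[15, 3]
4: 0x18 (blk 3, set 1) → VC-HIT  vc=[15, 7]
5: 0x6f (blk 13, set 1) → MISS  vc=[15, 7, 3]
6: 0x7b (blk 15, set 1) → VC-HIT  vc=[13, 7, 3]
7: 0x1c (blk 3, set 1) → VC-HIT  vc=[13, 7, 15]
8: 0x3b (blk 7, set 1) → VC-HIT  vc=[13, 3, 15]
9: 0x1f (blk 3, set 1) → VC-HIT  vc=[13, 7, 15]
10: 0x1c (blk 3, set 1) → L1-HIT  vc=[13, 7, 15]
11: 0x3c (blk 7, set 1) → VC-HIT  vc=[13, 3, 15]
12: 0x6e (blk 13, set 1) → VC-HIT  vc=[7, 3, 15]
13: 0x3b (blk 7, set 1) → VC-HIT  vc=[13, 3, 15]
14: 0x18 (blk 3, set 1) → VC-HIT  vc=[13, 7, 15]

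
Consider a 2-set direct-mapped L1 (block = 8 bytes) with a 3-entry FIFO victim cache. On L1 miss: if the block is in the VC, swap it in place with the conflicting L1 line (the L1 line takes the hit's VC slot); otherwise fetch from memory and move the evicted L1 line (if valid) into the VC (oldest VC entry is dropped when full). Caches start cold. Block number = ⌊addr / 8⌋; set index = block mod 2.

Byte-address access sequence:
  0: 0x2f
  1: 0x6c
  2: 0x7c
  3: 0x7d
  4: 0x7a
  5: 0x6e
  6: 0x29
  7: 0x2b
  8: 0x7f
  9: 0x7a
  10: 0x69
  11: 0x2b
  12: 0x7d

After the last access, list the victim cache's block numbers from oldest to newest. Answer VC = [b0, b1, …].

#0 0x2f→b5/s1 MISS; vc=[]
#1 0x6c→b13/s1 MISS; vc=[5]
#2 0x7c→b15/s1 MISS; vc=[5,13]
#3 0x7d→b15/s1 L1-HIT; vc=[5,13]
#4 0x7a→b15/s1 L1-HIT; vc=[5,13]
#5 0x6e→b13/s1 VC-HIT; vc=[5,15]
#6 0x29→b5/s1 VC-HIT; vc=[13,15]
#7 0x2b→b5/s1 L1-HIT; vc=[13,15]
#8 0x7f→b15/s1 VC-HIT; vc=[13,5]
#9 0x7a→b15/s1 L1-HIT; vc=[13,5]
#10 0x69→b13/s1 VC-HIT; vc=[15,5]
#11 0x2b→b5/s1 VC-HIT; vc=[15,13]
#12 0x7d→b15/s1 VC-HIT; vc=[5,13]

VC = [5, 13]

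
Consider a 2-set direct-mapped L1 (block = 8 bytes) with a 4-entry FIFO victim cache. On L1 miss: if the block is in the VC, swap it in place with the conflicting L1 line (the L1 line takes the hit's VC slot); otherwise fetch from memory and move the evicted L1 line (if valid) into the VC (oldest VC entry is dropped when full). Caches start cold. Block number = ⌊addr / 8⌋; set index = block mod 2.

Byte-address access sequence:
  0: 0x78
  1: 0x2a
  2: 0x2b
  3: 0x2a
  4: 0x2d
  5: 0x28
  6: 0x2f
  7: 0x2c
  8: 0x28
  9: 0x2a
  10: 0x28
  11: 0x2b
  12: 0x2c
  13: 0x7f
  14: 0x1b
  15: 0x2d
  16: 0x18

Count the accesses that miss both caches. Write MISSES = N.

MISSES = 3

#0 0x78→b15/s1 MISS; vc=[]
#1 0x2a→b5/s1 MISS; vc=[15]
#2 0x2b→b5/s1 L1-HIT; vc=[15]
#3 0x2a→b5/s1 L1-HIT; vc=[15]
#4 0x2d→b5/s1 L1-HIT; vc=[15]
#5 0x28→b5/s1 L1-HIT; vc=[15]
#6 0x2f→b5/s1 L1-HIT; vc=[15]
#7 0x2c→b5/s1 L1-HIT; vc=[15]
#8 0x28→b5/s1 L1-HIT; vc=[15]
#9 0x2a→b5/s1 L1-HIT; vc=[15]
#10 0x28→b5/s1 L1-HIT; vc=[15]
#11 0x2b→b5/s1 L1-HIT; vc=[15]
#12 0x2c→b5/s1 L1-HIT; vc=[15]
#13 0x7f→b15/s1 VC-HIT; vc=[5]
#14 0x1b→b3/s1 MISS; vc=[5,15]
#15 0x2d→b5/s1 VC-HIT; vc=[3,15]
#16 0x18→b3/s1 VC-HIT; vc=[5,15]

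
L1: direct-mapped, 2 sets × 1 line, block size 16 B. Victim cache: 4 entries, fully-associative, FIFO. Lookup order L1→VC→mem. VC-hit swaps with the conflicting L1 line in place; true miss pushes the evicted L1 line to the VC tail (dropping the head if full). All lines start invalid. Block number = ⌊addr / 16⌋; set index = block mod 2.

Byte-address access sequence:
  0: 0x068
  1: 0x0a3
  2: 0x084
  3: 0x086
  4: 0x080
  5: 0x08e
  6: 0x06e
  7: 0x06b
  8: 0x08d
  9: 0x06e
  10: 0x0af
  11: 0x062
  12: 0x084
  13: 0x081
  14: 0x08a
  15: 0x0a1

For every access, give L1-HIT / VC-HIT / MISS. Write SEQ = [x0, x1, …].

SEQ = [MISS, MISS, MISS, L1-HIT, L1-HIT, L1-HIT, VC-HIT, L1-HIT, VC-HIT, VC-HIT, VC-HIT, VC-HIT, VC-HIT, L1-HIT, L1-HIT, VC-HIT]

#0 0x68→b6/s0 MISS; vc=[]
#1 0xa3→b10/s0 MISS; vc=[6]
#2 0x84→b8/s0 MISS; vc=[6,10]
#3 0x86→b8/s0 L1-HIT; vc=[6,10]
#4 0x80→b8/s0 L1-HIT; vc=[6,10]
#5 0x8e→b8/s0 L1-HIT; vc=[6,10]
#6 0x6e→b6/s0 VC-HIT; vc=[8,10]
#7 0x6b→b6/s0 L1-HIT; vc=[8,10]
#8 0x8d→b8/s0 VC-HIT; vc=[6,10]
#9 0x6e→b6/s0 VC-HIT; vc=[8,10]
#10 0xaf→b10/s0 VC-HIT; vc=[8,6]
#11 0x62→b6/s0 VC-HIT; vc=[8,10]
#12 0x84→b8/s0 VC-HIT; vc=[6,10]
#13 0x81→b8/s0 L1-HIT; vc=[6,10]
#14 0x8a→b8/s0 L1-HIT; vc=[6,10]
#15 0xa1→b10/s0 VC-HIT; vc=[6,8]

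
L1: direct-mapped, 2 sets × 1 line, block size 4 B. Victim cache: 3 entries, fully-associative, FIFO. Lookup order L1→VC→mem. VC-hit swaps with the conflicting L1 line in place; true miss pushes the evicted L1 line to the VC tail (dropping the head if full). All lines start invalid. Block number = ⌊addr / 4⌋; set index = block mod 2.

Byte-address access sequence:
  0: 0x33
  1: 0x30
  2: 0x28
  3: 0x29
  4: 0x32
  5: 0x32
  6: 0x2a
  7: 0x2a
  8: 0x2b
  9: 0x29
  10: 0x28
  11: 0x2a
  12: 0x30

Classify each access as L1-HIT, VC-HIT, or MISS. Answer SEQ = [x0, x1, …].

SEQ = [MISS, L1-HIT, MISS, L1-HIT, VC-HIT, L1-HIT, VC-HIT, L1-HIT, L1-HIT, L1-HIT, L1-HIT, L1-HIT, VC-HIT]

  [0] addr=0x33 blk=12 s=0: MISS | VC []
  [1] addr=0x30 blk=12 s=0: L1-HIT | VC []
  [2] addr=0x28 blk=10 s=0: MISS | VC [12]
  [3] addr=0x29 blk=10 s=0: L1-HIT | VC [12]
  [4] addr=0x32 blk=12 s=0: VC-HIT | VC [10]
  [5] addr=0x32 blk=12 s=0: L1-HIT | VC [10]
  [6] addr=0x2a blk=10 s=0: VC-HIT | VC [12]
  [7] addr=0x2a blk=10 s=0: L1-HIT | VC [12]
  [8] addr=0x2b blk=10 s=0: L1-HIT | VC [12]
  [9] addr=0x29 blk=10 s=0: L1-HIT | VC [12]
  [10] addr=0x28 blk=10 s=0: L1-HIT | VC [12]
  [11] addr=0x2a blk=10 s=0: L1-HIT | VC [12]
  [12] addr=0x30 blk=12 s=0: VC-HIT | VC [10]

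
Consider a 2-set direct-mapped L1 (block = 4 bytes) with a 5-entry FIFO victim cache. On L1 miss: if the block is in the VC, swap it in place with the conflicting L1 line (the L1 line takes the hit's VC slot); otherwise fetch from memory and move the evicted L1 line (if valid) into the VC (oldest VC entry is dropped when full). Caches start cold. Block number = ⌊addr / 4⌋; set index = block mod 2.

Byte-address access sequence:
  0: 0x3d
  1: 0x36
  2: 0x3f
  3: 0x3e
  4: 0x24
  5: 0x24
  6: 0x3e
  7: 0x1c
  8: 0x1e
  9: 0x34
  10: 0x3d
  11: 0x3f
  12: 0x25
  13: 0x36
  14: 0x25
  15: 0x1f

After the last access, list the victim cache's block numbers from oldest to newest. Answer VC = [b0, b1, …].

#0 0x3d→b15/s1 MISS; vc=[]
#1 0x36→b13/s1 MISS; vc=[15]
#2 0x3f→b15/s1 VC-HIT; vc=[13]
#3 0x3e→b15/s1 L1-HIT; vc=[13]
#4 0x24→b9/s1 MISS; vc=[13,15]
#5 0x24→b9/s1 L1-HIT; vc=[13,15]
#6 0x3e→b15/s1 VC-HIT; vc=[13,9]
#7 0x1c→b7/s1 MISS; vc=[13,9,15]
#8 0x1e→b7/s1 L1-HIT; vc=[13,9,15]
#9 0x34→b13/s1 VC-HIT; vc=[7,9,15]
#10 0x3d→b15/s1 VC-HIT; vc=[7,9,13]
#11 0x3f→b15/s1 L1-HIT; vc=[7,9,13]
#12 0x25→b9/s1 VC-HIT; vc=[7,15,13]
#13 0x36→b13/s1 VC-HIT; vc=[7,15,9]
#14 0x25→b9/s1 VC-HIT; vc=[7,15,13]
#15 0x1f→b7/s1 VC-HIT; vc=[9,15,13]

VC = [9, 15, 13]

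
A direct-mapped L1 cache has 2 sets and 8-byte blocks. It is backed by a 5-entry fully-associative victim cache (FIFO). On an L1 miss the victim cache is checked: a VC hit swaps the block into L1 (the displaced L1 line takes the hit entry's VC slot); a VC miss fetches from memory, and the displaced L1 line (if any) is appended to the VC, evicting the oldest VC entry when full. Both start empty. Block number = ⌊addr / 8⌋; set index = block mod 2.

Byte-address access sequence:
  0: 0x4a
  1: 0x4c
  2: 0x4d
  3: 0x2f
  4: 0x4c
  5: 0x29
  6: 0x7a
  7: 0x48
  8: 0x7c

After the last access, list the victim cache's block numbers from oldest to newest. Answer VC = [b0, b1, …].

VC = [9, 5]

#0 0x4a→b9/s1 MISS; vc=[]
#1 0x4c→b9/s1 L1-HIT; vc=[]
#2 0x4d→b9/s1 L1-HIT; vc=[]
#3 0x2f→b5/s1 MISS; vc=[9]
#4 0x4c→b9/s1 VC-HIT; vc=[5]
#5 0x29→b5/s1 VC-HIT; vc=[9]
#6 0x7a→b15/s1 MISS; vc=[9,5]
#7 0x48→b9/s1 VC-HIT; vc=[15,5]
#8 0x7c→b15/s1 VC-HIT; vc=[9,5]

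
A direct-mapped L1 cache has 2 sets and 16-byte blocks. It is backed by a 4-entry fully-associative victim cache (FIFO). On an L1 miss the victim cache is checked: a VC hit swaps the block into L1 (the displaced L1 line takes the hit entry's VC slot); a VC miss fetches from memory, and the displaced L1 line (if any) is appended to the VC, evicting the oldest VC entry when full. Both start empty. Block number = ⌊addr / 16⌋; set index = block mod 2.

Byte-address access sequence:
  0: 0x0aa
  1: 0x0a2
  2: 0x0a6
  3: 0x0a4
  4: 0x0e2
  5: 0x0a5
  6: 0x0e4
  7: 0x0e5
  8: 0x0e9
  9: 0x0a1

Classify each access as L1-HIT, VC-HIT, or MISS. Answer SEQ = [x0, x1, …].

SEQ = [MISS, L1-HIT, L1-HIT, L1-HIT, MISS, VC-HIT, VC-HIT, L1-HIT, L1-HIT, VC-HIT]

#0 0xaa→b10/s0 MISS; vc=[]
#1 0xa2→b10/s0 L1-HIT; vc=[]
#2 0xa6→b10/s0 L1-HIT; vc=[]
#3 0xa4→b10/s0 L1-HIT; vc=[]
#4 0xe2→b14/s0 MISS; vc=[10]
#5 0xa5→b10/s0 VC-HIT; vc=[14]
#6 0xe4→b14/s0 VC-HIT; vc=[10]
#7 0xe5→b14/s0 L1-HIT; vc=[10]
#8 0xe9→b14/s0 L1-HIT; vc=[10]
#9 0xa1→b10/s0 VC-HIT; vc=[14]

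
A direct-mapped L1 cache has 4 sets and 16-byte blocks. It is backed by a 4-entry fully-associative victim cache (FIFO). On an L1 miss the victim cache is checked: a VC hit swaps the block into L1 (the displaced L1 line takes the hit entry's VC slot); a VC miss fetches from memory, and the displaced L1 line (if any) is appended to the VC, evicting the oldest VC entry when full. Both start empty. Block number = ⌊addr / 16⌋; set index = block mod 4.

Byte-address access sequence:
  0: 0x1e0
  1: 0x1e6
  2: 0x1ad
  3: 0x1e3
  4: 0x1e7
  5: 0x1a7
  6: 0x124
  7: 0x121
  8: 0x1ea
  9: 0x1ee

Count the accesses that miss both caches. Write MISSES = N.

#0 0x1e0→b30/s2 MISS; vc=[]
#1 0x1e6→b30/s2 L1-HIT; vc=[]
#2 0x1ad→b26/s2 MISS; vc=[30]
#3 0x1e3→b30/s2 VC-HIT; vc=[26]
#4 0x1e7→b30/s2 L1-HIT; vc=[26]
#5 0x1a7→b26/s2 VC-HIT; vc=[30]
#6 0x124→b18/s2 MISS; vc=[30,26]
#7 0x121→b18/s2 L1-HIT; vc=[30,26]
#8 0x1ea→b30/s2 VC-HIT; vc=[18,26]
#9 0x1ee→b30/s2 L1-HIT; vc=[18,26]

MISSES = 3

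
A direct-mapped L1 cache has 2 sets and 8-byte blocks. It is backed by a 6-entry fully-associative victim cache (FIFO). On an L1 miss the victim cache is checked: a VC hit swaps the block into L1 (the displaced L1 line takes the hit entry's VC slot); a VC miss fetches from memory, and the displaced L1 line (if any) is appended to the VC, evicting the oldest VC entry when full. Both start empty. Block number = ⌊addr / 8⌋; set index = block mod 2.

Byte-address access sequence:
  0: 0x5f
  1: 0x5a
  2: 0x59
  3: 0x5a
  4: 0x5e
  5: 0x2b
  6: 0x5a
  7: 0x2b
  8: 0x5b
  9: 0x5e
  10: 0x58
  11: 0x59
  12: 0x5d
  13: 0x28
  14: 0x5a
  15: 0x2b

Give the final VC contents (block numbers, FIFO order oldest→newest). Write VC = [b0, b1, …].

  [0] addr=0x5f blk=11 s=1: MISS | VC []
  [1] addr=0x5a blk=11 s=1: L1-HIT | VC []
  [2] addr=0x59 blk=11 s=1: L1-HIT | VC []
  [3] addr=0x5a blk=11 s=1: L1-HIT | VC []
  [4] addr=0x5e blk=11 s=1: L1-HIT | VC []
  [5] addr=0x2b blk=5 s=1: MISS | VC [11]
  [6] addr=0x5a blk=11 s=1: VC-HIT | VC [5]
  [7] addr=0x2b blk=5 s=1: VC-HIT | VC [11]
  [8] addr=0x5b blk=11 s=1: VC-HIT | VC [5]
  [9] addr=0x5e blk=11 s=1: L1-HIT | VC [5]
  [10] addr=0x58 blk=11 s=1: L1-HIT | VC [5]
  [11] addr=0x59 blk=11 s=1: L1-HIT | VC [5]
  [12] addr=0x5d blk=11 s=1: L1-HIT | VC [5]
  [13] addr=0x28 blk=5 s=1: VC-HIT | VC [11]
  [14] addr=0x5a blk=11 s=1: VC-HIT | VC [5]
  [15] addr=0x2b blk=5 s=1: VC-HIT | VC [11]

VC = [11]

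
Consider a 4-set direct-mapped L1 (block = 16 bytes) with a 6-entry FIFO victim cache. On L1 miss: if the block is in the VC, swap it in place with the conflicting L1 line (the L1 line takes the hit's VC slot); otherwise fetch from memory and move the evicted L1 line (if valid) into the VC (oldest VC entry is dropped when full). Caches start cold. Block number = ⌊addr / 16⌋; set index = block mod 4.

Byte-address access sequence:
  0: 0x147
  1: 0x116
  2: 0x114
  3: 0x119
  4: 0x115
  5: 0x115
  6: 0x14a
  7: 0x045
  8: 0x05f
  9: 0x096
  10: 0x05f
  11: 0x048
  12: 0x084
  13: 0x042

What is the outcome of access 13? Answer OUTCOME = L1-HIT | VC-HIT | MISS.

OUTCOME = VC-HIT

  [0] addr=0x147 blk=20 s=0: MISS | VC []
  [1] addr=0x116 blk=17 s=1: MISS | VC []
  [2] addr=0x114 blk=17 s=1: L1-HIT | VC []
  [3] addr=0x119 blk=17 s=1: L1-HIT | VC []
  [4] addr=0x115 blk=17 s=1: L1-HIT | VC []
  [5] addr=0x115 blk=17 s=1: L1-HIT | VC []
  [6] addr=0x14a blk=20 s=0: L1-HIT | VC []
  [7] addr=0x45 blk=4 s=0: MISS | VC [20]
  [8] addr=0x5f blk=5 s=1: MISS | VC [20, 17]
  [9] addr=0x96 blk=9 s=1: MISS | VC [20, 17, 5]
  [10] addr=0x5f blk=5 s=1: VC-HIT | VC [20, 17, 9]
  [11] addr=0x48 blk=4 s=0: L1-HIT | VC [20, 17, 9]
  [12] addr=0x84 blk=8 s=0: MISS | VC [20, 17, 9, 4]
  [13] addr=0x42 blk=4 s=0: VC-HIT | VC [20, 17, 9, 8]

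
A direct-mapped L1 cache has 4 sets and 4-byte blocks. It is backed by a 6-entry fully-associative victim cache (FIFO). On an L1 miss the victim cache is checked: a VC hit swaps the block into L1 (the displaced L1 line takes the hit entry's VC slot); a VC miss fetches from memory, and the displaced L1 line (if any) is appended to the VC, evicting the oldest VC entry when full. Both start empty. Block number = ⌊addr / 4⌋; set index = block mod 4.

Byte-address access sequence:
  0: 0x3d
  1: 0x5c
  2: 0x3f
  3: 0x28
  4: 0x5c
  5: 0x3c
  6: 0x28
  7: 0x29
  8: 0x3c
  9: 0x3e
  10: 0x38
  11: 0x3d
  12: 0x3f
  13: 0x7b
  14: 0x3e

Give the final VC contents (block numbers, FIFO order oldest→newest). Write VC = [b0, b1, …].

0: 0x3d (blk 15, set 3) → MISS  vc=[]
1: 0x5c (blk 23, set 3) → MISS  vc=[15]
2: 0x3f (blk 15, set 3) → VC-HIT  vc=[23]
3: 0x28 (blk 10, set 2) → MISS  vc=[23]
4: 0x5c (blk 23, set 3) → VC-HIT  vc=[15]
5: 0x3c (blk 15, set 3) → VC-HIT  vc=[23]
6: 0x28 (blk 10, set 2) → L1-HIT  vc=[23]
7: 0x29 (blk 10, set 2) → L1-HIT  vc=[23]
8: 0x3c (blk 15, set 3) → L1-HIT  vc=[23]
9: 0x3e (blk 15, set 3) → L1-HIT  vc=[23]
10: 0x38 (blk 14, set 2) → MISS  vc=[23, 10]
11: 0x3d (blk 15, set 3) → L1-HIT  vc=[23, 10]
12: 0x3f (blk 15, set 3) → L1-HIT  vc=[23, 10]
13: 0x7b (blk 30, set 2) → MISS  vc=[23, 10, 14]
14: 0x3e (blk 15, set 3) → L1-HIT  vc=[23, 10, 14]

VC = [23, 10, 14]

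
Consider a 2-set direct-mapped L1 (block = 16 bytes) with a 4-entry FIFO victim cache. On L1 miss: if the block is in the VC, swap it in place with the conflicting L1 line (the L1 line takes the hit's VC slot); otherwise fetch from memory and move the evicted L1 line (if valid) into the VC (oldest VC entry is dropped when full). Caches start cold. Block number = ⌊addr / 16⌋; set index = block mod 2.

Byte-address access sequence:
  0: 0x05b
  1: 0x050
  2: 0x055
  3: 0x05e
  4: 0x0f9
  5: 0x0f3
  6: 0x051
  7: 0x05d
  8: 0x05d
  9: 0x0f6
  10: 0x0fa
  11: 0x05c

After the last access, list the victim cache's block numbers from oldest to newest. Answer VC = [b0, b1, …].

#0 0x5b→b5/s1 MISS; vc=[]
#1 0x50→b5/s1 L1-HIT; vc=[]
#2 0x55→b5/s1 L1-HIT; vc=[]
#3 0x5e→b5/s1 L1-HIT; vc=[]
#4 0xf9→b15/s1 MISS; vc=[5]
#5 0xf3→b15/s1 L1-HIT; vc=[5]
#6 0x51→b5/s1 VC-HIT; vc=[15]
#7 0x5d→b5/s1 L1-HIT; vc=[15]
#8 0x5d→b5/s1 L1-HIT; vc=[15]
#9 0xf6→b15/s1 VC-HIT; vc=[5]
#10 0xfa→b15/s1 L1-HIT; vc=[5]
#11 0x5c→b5/s1 VC-HIT; vc=[15]

VC = [15]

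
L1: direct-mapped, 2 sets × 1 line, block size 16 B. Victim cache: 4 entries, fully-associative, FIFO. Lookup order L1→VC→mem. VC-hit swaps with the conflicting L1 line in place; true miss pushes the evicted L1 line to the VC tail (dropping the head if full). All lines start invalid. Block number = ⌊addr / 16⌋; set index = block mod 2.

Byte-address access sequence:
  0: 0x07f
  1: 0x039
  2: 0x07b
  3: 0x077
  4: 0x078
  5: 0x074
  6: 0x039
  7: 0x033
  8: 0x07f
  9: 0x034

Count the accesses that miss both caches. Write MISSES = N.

#0 0x7f→b7/s1 MISS; vc=[]
#1 0x39→b3/s1 MISS; vc=[7]
#2 0x7b→b7/s1 VC-HIT; vc=[3]
#3 0x77→b7/s1 L1-HIT; vc=[3]
#4 0x78→b7/s1 L1-HIT; vc=[3]
#5 0x74→b7/s1 L1-HIT; vc=[3]
#6 0x39→b3/s1 VC-HIT; vc=[7]
#7 0x33→b3/s1 L1-HIT; vc=[7]
#8 0x7f→b7/s1 VC-HIT; vc=[3]
#9 0x34→b3/s1 VC-HIT; vc=[7]

MISSES = 2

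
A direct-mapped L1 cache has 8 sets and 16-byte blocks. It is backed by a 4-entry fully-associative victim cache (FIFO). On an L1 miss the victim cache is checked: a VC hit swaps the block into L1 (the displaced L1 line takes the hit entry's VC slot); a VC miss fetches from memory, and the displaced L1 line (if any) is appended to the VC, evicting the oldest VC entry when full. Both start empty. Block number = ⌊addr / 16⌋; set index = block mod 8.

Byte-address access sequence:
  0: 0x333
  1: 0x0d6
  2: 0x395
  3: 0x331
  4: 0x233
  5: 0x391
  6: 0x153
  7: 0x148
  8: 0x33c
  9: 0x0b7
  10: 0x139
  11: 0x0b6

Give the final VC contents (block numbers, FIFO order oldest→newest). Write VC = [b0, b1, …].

#0 0x333→b51/s3 MISS; vc=[]
#1 0xd6→b13/s5 MISS; vc=[]
#2 0x395→b57/s1 MISS; vc=[]
#3 0x331→b51/s3 L1-HIT; vc=[]
#4 0x233→b35/s3 MISS; vc=[51]
#5 0x391→b57/s1 L1-HIT; vc=[51]
#6 0x153→b21/s5 MISS; vc=[51,13]
#7 0x148→b20/s4 MISS; vc=[51,13]
#8 0x33c→b51/s3 VC-HIT; vc=[35,13]
#9 0xb7→b11/s3 MISS; vc=[35,13,51]
#10 0x139→b19/s3 MISS; vc=[35,13,51,11]
#11 0xb6→b11/s3 VC-HIT; vc=[35,13,51,19]

VC = [35, 13, 51, 19]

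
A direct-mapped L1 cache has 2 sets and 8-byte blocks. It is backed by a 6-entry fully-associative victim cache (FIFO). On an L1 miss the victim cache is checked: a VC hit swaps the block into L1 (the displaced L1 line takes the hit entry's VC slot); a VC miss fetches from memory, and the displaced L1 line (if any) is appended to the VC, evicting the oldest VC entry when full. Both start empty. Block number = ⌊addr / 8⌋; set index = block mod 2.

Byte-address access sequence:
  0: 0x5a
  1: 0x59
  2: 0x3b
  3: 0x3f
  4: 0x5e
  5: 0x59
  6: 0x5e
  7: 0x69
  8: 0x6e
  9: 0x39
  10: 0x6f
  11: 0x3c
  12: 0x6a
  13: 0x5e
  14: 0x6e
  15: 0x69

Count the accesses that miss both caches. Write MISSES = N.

#0 0x5a→b11/s1 MISS; vc=[]
#1 0x59→b11/s1 L1-HIT; vc=[]
#2 0x3b→b7/s1 MISS; vc=[11]
#3 0x3f→b7/s1 L1-HIT; vc=[11]
#4 0x5e→b11/s1 VC-HIT; vc=[7]
#5 0x59→b11/s1 L1-HIT; vc=[7]
#6 0x5e→b11/s1 L1-HIT; vc=[7]
#7 0x69→b13/s1 MISS; vc=[7,11]
#8 0x6e→b13/s1 L1-HIT; vc=[7,11]
#9 0x39→b7/s1 VC-HIT; vc=[13,11]
#10 0x6f→b13/s1 VC-HIT; vc=[7,11]
#11 0x3c→b7/s1 VC-HIT; vc=[13,11]
#12 0x6a→b13/s1 VC-HIT; vc=[7,11]
#13 0x5e→b11/s1 VC-HIT; vc=[7,13]
#14 0x6e→b13/s1 VC-HIT; vc=[7,11]
#15 0x69→b13/s1 L1-HIT; vc=[7,11]

MISSES = 3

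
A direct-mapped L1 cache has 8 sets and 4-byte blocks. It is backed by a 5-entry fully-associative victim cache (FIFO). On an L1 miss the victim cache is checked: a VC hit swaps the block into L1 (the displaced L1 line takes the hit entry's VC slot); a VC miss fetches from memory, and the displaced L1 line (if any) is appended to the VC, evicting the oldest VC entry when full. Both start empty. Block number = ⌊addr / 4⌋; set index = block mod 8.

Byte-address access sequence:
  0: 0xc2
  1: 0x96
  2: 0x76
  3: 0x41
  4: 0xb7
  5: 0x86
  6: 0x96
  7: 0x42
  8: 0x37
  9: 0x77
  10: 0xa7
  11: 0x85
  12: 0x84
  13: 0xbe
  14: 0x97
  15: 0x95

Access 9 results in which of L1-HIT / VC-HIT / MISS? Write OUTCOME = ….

OUTCOME = VC-HIT

  [0] addr=0xc2 blk=48 s=0: MISS | VC []
  [1] addr=0x96 blk=37 s=5: MISS | VC []
  [2] addr=0x76 blk=29 s=5: MISS | VC [37]
  [3] addr=0x41 blk=16 s=0: MISS | VC [37, 48]
  [4] addr=0xb7 blk=45 s=5: MISS | VC [37, 48, 29]
  [5] addr=0x86 blk=33 s=1: MISS | VC [37, 48, 29]
  [6] addr=0x96 blk=37 s=5: VC-HIT | VC [45, 48, 29]
  [7] addr=0x42 blk=16 s=0: L1-HIT | VC [45, 48, 29]
  [8] addr=0x37 blk=13 s=5: MISS | VC [45, 48, 29, 37]
  [9] addr=0x77 blk=29 s=5: VC-HIT | VC [45, 48, 13, 37]
  [10] addr=0xa7 blk=41 s=1: MISS | VC [45, 48, 13, 37, 33]
  [11] addr=0x85 blk=33 s=1: VC-HIT | VC [45, 48, 13, 37, 41]
  [12] addr=0x84 blk=33 s=1: L1-HIT | VC [45, 48, 13, 37, 41]
  [13] addr=0xbe blk=47 s=7: MISS | VC [45, 48, 13, 37, 41]
  [14] addr=0x97 blk=37 s=5: VC-HIT | VC [45, 48, 13, 29, 41]
  [15] addr=0x95 blk=37 s=5: L1-HIT | VC [45, 48, 13, 29, 41]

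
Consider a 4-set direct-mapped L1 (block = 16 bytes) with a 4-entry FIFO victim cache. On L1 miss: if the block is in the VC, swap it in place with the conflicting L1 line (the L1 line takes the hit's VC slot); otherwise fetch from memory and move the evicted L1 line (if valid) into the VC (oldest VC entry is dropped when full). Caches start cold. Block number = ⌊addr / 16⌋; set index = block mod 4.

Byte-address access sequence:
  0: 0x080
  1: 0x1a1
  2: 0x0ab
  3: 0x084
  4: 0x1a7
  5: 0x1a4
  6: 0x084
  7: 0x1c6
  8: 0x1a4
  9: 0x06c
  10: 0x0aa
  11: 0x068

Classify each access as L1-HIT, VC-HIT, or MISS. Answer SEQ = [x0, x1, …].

SEQ = [MISS, MISS, MISS, L1-HIT, VC-HIT, L1-HIT, L1-HIT, MISS, L1-HIT, MISS, VC-HIT, VC-HIT]

  [0] addr=0x80 blk=8 s=0: MISS | VC []
  [1] addr=0x1a1 blk=26 s=2: MISS | VC []
  [2] addr=0xab blk=10 s=2: MISS | VC [26]
  [3] addr=0x84 blk=8 s=0: L1-HIT | VC [26]
  [4] addr=0x1a7 blk=26 s=2: VC-HIT | VC [10]
  [5] addr=0x1a4 blk=26 s=2: L1-HIT | VC [10]
  [6] addr=0x84 blk=8 s=0: L1-HIT | VC [10]
  [7] addr=0x1c6 blk=28 s=0: MISS | VC [10, 8]
  [8] addr=0x1a4 blk=26 s=2: L1-HIT | VC [10, 8]
  [9] addr=0x6c blk=6 s=2: MISS | VC [10, 8, 26]
  [10] addr=0xaa blk=10 s=2: VC-HIT | VC [6, 8, 26]
  [11] addr=0x68 blk=6 s=2: VC-HIT | VC [10, 8, 26]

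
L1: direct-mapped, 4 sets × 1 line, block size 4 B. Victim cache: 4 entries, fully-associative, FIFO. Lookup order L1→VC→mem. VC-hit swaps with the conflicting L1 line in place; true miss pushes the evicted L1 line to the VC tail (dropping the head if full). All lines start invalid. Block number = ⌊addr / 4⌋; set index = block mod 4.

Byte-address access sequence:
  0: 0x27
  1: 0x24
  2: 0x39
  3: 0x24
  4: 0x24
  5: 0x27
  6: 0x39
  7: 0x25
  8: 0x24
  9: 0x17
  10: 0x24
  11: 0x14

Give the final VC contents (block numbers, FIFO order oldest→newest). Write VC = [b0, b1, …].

0: 0x27 (blk 9, set 1) → MISS  vc=[]
1: 0x24 (blk 9, set 1) → L1-HIT  vc=[]
2: 0x39 (blk 14, set 2) → MISS  vc=[]
3: 0x24 (blk 9, set 1) → L1-HIT  vc=[]
4: 0x24 (blk 9, set 1) → L1-HIT  vc=[]
5: 0x27 (blk 9, set 1) → L1-HIT  vc=[]
6: 0x39 (blk 14, set 2) → L1-HIT  vc=[]
7: 0x25 (blk 9, set 1) → L1-HIT  vc=[]
8: 0x24 (blk 9, set 1) → L1-HIT  vc=[]
9: 0x17 (blk 5, set 1) → MISS  vc=[9]
10: 0x24 (blk 9, set 1) → VC-HIT  vc=[5]
11: 0x14 (blk 5, set 1) → VC-HIT  vc=[9]

VC = [9]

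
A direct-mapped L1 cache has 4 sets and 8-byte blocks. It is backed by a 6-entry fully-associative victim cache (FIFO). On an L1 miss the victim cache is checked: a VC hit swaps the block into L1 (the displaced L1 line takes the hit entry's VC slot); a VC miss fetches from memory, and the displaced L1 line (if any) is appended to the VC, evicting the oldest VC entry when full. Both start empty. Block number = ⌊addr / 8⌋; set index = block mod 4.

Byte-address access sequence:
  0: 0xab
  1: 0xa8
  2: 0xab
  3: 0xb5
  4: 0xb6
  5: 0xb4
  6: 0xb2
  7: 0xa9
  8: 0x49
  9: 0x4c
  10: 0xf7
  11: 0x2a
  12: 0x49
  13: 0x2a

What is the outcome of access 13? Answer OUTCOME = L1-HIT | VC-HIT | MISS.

  [0] addr=0xab blk=21 s=1: MISS | VC []
  [1] addr=0xa8 blk=21 s=1: L1-HIT | VC []
  [2] addr=0xab blk=21 s=1: L1-HIT | VC []
  [3] addr=0xb5 blk=22 s=2: MISS | VC []
  [4] addr=0xb6 blk=22 s=2: L1-HIT | VC []
  [5] addr=0xb4 blk=22 s=2: L1-HIT | VC []
  [6] addr=0xb2 blk=22 s=2: L1-HIT | VC []
  [7] addr=0xa9 blk=21 s=1: L1-HIT | VC []
  [8] addr=0x49 blk=9 s=1: MISS | VC [21]
  [9] addr=0x4c blk=9 s=1: L1-HIT | VC [21]
  [10] addr=0xf7 blk=30 s=2: MISS | VC [21, 22]
  [11] addr=0x2a blk=5 s=1: MISS | VC [21, 22, 9]
  [12] addr=0x49 blk=9 s=1: VC-HIT | VC [21, 22, 5]
  [13] addr=0x2a blk=5 s=1: VC-HIT | VC [21, 22, 9]

OUTCOME = VC-HIT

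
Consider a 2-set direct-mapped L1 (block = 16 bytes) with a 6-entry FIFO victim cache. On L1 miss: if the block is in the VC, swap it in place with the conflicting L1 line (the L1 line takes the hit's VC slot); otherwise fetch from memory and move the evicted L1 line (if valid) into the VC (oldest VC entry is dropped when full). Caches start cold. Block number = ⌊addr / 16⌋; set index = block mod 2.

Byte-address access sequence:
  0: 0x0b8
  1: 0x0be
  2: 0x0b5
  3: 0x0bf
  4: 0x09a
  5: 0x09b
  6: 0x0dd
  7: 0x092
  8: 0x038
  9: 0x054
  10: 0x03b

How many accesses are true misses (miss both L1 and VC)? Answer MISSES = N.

MISSES = 5

  [0] addr=0xb8 blk=11 s=1: MISS | VC []
  [1] addr=0xbe blk=11 s=1: L1-HIT | VC []
  [2] addr=0xb5 blk=11 s=1: L1-HIT | VC []
  [3] addr=0xbf blk=11 s=1: L1-HIT | VC []
  [4] addr=0x9a blk=9 s=1: MISS | VC [11]
  [5] addr=0x9b blk=9 s=1: L1-HIT | VC [11]
  [6] addr=0xdd blk=13 s=1: MISS | VC [11, 9]
  [7] addr=0x92 blk=9 s=1: VC-HIT | VC [11, 13]
  [8] addr=0x38 blk=3 s=1: MISS | VC [11, 13, 9]
  [9] addr=0x54 blk=5 s=1: MISS | VC [11, 13, 9, 3]
  [10] addr=0x3b blk=3 s=1: VC-HIT | VC [11, 13, 9, 5]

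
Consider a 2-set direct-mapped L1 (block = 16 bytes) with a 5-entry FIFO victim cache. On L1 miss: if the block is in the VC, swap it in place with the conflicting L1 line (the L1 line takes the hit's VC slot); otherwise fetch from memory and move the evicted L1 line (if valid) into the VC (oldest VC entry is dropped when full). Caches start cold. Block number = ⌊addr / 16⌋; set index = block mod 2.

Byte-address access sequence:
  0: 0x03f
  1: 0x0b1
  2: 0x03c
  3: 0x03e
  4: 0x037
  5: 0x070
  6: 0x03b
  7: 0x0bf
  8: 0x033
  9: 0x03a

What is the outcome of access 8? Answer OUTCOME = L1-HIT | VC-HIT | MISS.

0: 0x3f (blk 3, set 1) → MISS  vc=[]
1: 0xb1 (blk 11, set 1) → MISS  vc=[3]
2: 0x3c (blk 3, set 1) → VC-HIT  vc=[11]
3: 0x3e (blk 3, set 1) → L1-HIT  vc=[11]
4: 0x37 (blk 3, set 1) → L1-HIT  vc=[11]
5: 0x70 (blk 7, set 1) → MISS  vc=[11, 3]
6: 0x3b (blk 3, set 1) → VC-HIT  vc=[11, 7]
7: 0xbf (blk 11, set 1) → VC-HIT  vc=[3, 7]
8: 0x33 (blk 3, set 1) → VC-HIT  vc=[11, 7]
9: 0x3a (blk 3, set 1) → L1-HIT  vc=[11, 7]

OUTCOME = VC-HIT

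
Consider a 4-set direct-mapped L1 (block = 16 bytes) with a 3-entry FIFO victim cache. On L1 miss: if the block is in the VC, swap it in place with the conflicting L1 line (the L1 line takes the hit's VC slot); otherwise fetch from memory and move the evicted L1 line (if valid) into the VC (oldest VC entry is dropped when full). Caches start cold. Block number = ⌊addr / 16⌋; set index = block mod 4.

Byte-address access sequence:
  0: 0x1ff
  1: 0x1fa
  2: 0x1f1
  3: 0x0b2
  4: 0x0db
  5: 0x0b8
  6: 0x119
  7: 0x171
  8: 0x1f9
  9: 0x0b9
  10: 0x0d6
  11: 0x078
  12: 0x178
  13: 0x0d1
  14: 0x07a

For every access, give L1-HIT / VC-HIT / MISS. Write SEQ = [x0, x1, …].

SEQ = [MISS, L1-HIT, L1-HIT, MISS, MISS, L1-HIT, MISS, MISS, VC-HIT, VC-HIT, VC-HIT, MISS, MISS, L1-HIT, VC-HIT]

  [0] addr=0x1ff blk=31 s=3: MISS | VC []
  [1] addr=0x1fa blk=31 s=3: L1-HIT | VC []
  [2] addr=0x1f1 blk=31 s=3: L1-HIT | VC []
  [3] addr=0xb2 blk=11 s=3: MISS | VC [31]
  [4] addr=0xdb blk=13 s=1: MISS | VC [31]
  [5] addr=0xb8 blk=11 s=3: L1-HIT | VC [31]
  [6] addr=0x119 blk=17 s=1: MISS | VC [31, 13]
  [7] addr=0x171 blk=23 s=3: MISS | VC [31, 13, 11]
  [8] addr=0x1f9 blk=31 s=3: VC-HIT | VC [23, 13, 11]
  [9] addr=0xb9 blk=11 s=3: VC-HIT | VC [23, 13, 31]
  [10] addr=0xd6 blk=13 s=1: VC-HIT | VC [23, 17, 31]
  [11] addr=0x78 blk=7 s=3: MISS | VC [17, 31, 11]
  [12] addr=0x178 blk=23 s=3: MISS | VC [31, 11, 7]
  [13] addr=0xd1 blk=13 s=1: L1-HIT | VC [31, 11, 7]
  [14] addr=0x7a blk=7 s=3: VC-HIT | VC [31, 11, 23]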